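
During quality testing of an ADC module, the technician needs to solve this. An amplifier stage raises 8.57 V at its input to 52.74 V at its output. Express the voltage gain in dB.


Voltage gain in dB:
G = 20 * log10(Vout / Vin)
  = 20 * log10(52.74 / 8.57)
  = 20 * log10(6.154026)
  = 20 * 0.789159
  = 15.78 dB

15.78 dB


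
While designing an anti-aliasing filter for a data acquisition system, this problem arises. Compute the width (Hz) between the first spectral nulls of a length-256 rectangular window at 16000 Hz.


Main lobe width for a rectangular window:
Width = 2 * fs / N
      = 2 * 16000 / 256
      = 32000 / 256
      = 125.0 Hz

125.0 Hz


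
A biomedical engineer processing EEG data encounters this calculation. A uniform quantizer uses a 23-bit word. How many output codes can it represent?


Number of quantization levels = 2^N
= 2^23
= 8388608

8388608


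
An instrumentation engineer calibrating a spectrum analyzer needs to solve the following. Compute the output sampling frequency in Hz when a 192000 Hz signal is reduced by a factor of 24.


Decimation reduces the sample rate:
fs_out = fs_in / M
       = 192000 / 24
       = 8000.0 Hz

8000.0 Hz


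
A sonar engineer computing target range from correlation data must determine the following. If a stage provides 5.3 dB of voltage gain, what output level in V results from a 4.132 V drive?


Output voltage from dB gain:
V_out = V_in * 10^(gain_dB / 20)
      = 4.132 * 10^(5.3 / 20)
      = 4.132 * 1.840772
      = 7.6061 V

7.6061 V


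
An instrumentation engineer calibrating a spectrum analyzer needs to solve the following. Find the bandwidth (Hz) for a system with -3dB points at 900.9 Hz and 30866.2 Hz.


Bandwidth is the difference of -3dB frequencies:
BW = f_high - f_low
   = 30866.2 - 900.9
   = 29965.3 Hz

29965.3 Hz


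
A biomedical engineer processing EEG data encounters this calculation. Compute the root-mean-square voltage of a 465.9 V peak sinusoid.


RMS voltage for a sinusoidal waveform:
V_rms = V_peak / sqrt(2)
      = 465.9 / 1.414214
      = 329.441 V

329.441 V


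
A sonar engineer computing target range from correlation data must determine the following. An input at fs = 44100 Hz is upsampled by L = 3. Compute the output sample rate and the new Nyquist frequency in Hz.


Step 1 — output sample rate after interpolation by L:
fs_out = L * fs_in = 3 * 44100 = 132300 Hz

Step 2 — Nyquist frequency of the output stream:
f_Nyq = fs_out / 2 = 132300 / 2 = 66150.0 Hz

fs_out = 132300 Hz; f_Nyquist = 66150.0 Hz


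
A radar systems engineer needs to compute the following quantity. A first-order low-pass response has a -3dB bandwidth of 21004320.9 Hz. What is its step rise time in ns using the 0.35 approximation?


Rise time from bandwidth relationship:
tr = 0.35 / BW
   = 0.35 / 21004320.9
   = 1.666323809e-08 s
   = 16.6632 ns

16.6632 ns


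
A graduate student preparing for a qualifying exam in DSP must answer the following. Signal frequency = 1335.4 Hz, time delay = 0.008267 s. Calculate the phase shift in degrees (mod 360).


Phase shift from frequency and time delay:
phi = 360 * f * t_delay
    = 360 * 1335.4 * 0.008267
    = 3974.31 degrees
    mod 360 = 14.31 degrees

14.31 degrees


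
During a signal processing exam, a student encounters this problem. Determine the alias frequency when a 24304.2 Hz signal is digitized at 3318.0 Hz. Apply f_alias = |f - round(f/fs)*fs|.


Compute the nearest integer multiple of fs to the signal:
n = round(24304.2 / 3318.0) = 7
f_alias = |24304.2 - 7 * 3318.0|
        = |24304.2 - 23226.0|
        = 1078.2 Hz

1078.2


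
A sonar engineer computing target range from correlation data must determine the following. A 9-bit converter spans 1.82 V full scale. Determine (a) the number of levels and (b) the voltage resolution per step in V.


Step 1 — number of quantization levels:
L = 2^N = 2^9 = 512

Step 2 — LSB step size:
delta = Vfs / L
      = 1.82 / 512
      = 0.00355469 V

Levels = 512; step size = 0.00355469 V


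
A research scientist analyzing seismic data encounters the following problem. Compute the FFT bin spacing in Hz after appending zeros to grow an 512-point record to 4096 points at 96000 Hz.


Frequency resolution after zero-padding:
N_padded = 512 * 8 = 4096
df = fs / N_padded
   = 96000 / 4096
   = 23.4375 Hz

23.4375 Hz


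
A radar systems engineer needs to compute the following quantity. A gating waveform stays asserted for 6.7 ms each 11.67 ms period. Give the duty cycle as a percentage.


Duty cycle as a percentage:
DC = (t_on / T) * 100
   = (6.7 / 11.67) * 100
   = 0.574122 * 100
   = 57.41 %

57.41 %


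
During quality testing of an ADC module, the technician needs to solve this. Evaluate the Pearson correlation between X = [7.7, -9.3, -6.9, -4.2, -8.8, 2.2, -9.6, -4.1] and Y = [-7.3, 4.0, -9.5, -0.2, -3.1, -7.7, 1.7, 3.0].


Pearson correlation coefficient (population):
r = cov(X,Y) / (std(X) * std(Y))
Mean X = -4.125, Mean Y = -2.3875
Cov(X,Y) = -15.510937
Std(X) = 5.767961, Std(Y) = 4.934176
r = -0.545

-0.545


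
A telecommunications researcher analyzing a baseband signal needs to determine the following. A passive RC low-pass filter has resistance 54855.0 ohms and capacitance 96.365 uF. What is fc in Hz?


Cutoff frequency of a first-order RC filter:
fc = 1 / (2 * pi * R * C)
C = 96.365 uF = 9.6365e-05 F
fc = 1 / (2 * pi * 54855.0 * 9.6365e-05)
   = 1 / 33.213558889892
   = 0.030108 Hz

0.030108 Hz


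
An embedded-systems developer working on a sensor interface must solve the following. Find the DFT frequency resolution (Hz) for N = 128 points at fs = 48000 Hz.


DFT frequency resolution:
df = fs / N
   = 48000 / 128
   = 375.0 Hz

375.0 Hz


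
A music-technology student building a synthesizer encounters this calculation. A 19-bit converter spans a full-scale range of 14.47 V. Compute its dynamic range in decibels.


Dynamic range from full-scale to LSB:
V_min = V_max / 2^bits = 14.47 / 2^19
DR = 20 * log10(V_max / V_min)
   = 20 * log10(2^19)
   = 20 * 19 * log10(2)
   = 114.39 dB

114.39 dB


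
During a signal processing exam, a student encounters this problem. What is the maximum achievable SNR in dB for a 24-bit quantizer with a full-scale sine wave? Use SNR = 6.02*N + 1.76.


Theoretical SNR for a full-scale sinusoid:
SNR = 6.02 * N + 1.76
    = 6.02 * 24 + 1.76
    = 144.48 + 1.76
    = 146.24 dB

146.24 dB


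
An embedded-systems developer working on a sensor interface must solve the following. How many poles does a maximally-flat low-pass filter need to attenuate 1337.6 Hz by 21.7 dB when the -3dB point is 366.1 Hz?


Butterworth filter order formula:
n = log10(10^(A/10) - 1) / (2 * log10(f_stop/f_pass))
10^(21.7/10) - 1 = 146.9108
f_stop/f_pass = 1337.6 / 366.1 = 3.6536
n = 1.9255 -> ceil = 2

2


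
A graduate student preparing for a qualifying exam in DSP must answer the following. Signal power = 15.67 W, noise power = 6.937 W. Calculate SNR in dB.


SNR in decibels:
SNR = 10 * log10(Ps / Pn)
    = 10 * log10(15.67 / 6.937)
    = 10 * log10(2.2589)
    = 10 * 0.3539
    = 3.54 dB

3.54 dB


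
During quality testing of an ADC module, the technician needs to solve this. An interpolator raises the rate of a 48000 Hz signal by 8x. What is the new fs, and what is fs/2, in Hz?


Step 1 — output sample rate after interpolation by L:
fs_out = L * fs_in = 8 * 48000 = 384000 Hz

Step 2 — Nyquist frequency of the output stream:
f_Nyq = fs_out / 2 = 384000 / 2 = 192000.0 Hz

fs_out = 384000 Hz; f_Nyquist = 192000.0 Hz


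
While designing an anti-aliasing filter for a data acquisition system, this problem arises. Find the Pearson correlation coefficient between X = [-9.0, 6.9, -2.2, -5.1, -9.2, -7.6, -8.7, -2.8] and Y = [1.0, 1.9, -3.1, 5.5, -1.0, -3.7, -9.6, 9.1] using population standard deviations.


Pearson correlation coefficient (population):
r = cov(X,Y) / (std(X) * std(Y))
Mean X = -4.7125, Mean Y = 0.0125
Cov(X,Y) = 9.838906
Std(X) = 5.095694, Std(Y) = 5.409815
r = 0.3569

0.3569


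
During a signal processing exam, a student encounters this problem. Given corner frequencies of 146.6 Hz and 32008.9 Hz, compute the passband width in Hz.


Bandwidth is the difference of -3dB frequencies:
BW = f_high - f_low
   = 32008.9 - 146.6
   = 31862.3 Hz

31862.3 Hz


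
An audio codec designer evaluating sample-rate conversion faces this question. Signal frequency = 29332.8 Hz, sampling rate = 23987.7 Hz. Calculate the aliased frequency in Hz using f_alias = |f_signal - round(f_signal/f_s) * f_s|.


Compute the nearest integer multiple of fs to the signal:
n = round(29332.8 / 23987.7) = 1
f_alias = |29332.8 - 1 * 23987.7|
        = |29332.8 - 23987.7|
        = 5345.1 Hz

5345.1


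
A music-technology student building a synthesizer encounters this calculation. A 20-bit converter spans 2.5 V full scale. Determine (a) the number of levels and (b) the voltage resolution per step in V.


Step 1 — number of quantization levels:
L = 2^N = 2^20 = 1048576

Step 2 — LSB step size:
delta = Vfs / L
      = 2.5 / 1048576
      = 2.38e-06 V

Levels = 1048576; step size = 2.38e-06 V


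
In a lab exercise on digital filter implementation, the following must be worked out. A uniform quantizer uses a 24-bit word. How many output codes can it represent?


Number of quantization levels = 2^N
= 2^24
= 16777216

16777216


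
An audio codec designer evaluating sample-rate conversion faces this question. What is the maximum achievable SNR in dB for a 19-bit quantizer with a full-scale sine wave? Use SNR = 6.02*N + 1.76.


Theoretical SNR for a full-scale sinusoid:
SNR = 6.02 * N + 1.76
    = 6.02 * 19 + 1.76
    = 114.38 + 1.76
    = 116.14 dB

116.14 dB


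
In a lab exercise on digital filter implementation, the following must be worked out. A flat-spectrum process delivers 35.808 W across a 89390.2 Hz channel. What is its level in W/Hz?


Power spectral density:
PSD = P / BW
    = 35.808 / 89390.2
    = 0.00040058 W/Hz

0.00040058 W/Hz


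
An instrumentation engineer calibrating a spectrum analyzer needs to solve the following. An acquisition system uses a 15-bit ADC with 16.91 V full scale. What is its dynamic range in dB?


Dynamic range from full-scale to LSB:
V_min = V_max / 2^bits = 16.91 / 2^15
DR = 20 * log10(V_max / V_min)
   = 20 * log10(2^15)
   = 20 * 15 * log10(2)
   = 90.31 dB

90.31 dB


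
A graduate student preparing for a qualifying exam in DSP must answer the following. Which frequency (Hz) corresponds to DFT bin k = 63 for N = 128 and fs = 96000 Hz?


Frequency of DFT bin k:
f_k = k * fs / N
    = 63 * 96000 / 128
    = 6048000 / 128
    = 47250.0 Hz

47250.0 Hz


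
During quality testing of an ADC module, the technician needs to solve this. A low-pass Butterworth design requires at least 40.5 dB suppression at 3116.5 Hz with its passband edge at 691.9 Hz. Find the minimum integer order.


Butterworth filter order formula:
n = log10(10^(A/10) - 1) / (2 * log10(f_stop/f_pass))
10^(40.5/10) - 1 = 11219.1845
f_stop/f_pass = 3116.5 / 691.9 = 4.5043
n = 3.0981 -> ceil = 4

4


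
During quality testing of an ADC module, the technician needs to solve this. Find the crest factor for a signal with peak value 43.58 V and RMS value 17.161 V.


Crest factor is the ratio of peak to RMS:
CF = V_peak / V_rms
   = 43.58 / 17.161
   = 2.5395

2.5395


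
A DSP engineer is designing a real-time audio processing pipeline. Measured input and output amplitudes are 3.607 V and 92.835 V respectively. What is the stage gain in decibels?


Voltage gain in dB:
G = 20 * log10(Vout / Vin)
  = 20 * log10(92.835 / 3.607)
  = 20 * log10(25.737455)
  = 20 * 1.410566
  = 28.21 dB

28.21 dB


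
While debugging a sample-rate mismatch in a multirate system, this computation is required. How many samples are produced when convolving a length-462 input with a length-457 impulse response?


Linear convolution output length:
L = N + M - 1
  = 462 + 457 - 1
  = 918 samples

918


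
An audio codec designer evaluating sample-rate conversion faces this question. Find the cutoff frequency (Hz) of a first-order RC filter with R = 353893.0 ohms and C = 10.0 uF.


Cutoff frequency of a first-order RC filter:
fc = 1 / (2 * pi * R * C)
C = 10.0 uF = 1e-05 F
fc = 1 / (2 * pi * 353893.0 * 1e-05)
   = 1 / 22.235752979137
   = 0.044973 Hz

0.044973 Hz


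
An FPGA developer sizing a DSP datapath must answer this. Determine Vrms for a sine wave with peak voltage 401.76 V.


RMS voltage for a sinusoidal waveform:
V_rms = V_peak / sqrt(2)
      = 401.76 / 1.414214
      = 284.087 V

284.087 V


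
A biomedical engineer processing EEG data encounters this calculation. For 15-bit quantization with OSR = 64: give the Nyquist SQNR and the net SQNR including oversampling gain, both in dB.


Step 1 — baseline SQNR at Nyquist:
SQNR_base = 6.02*N + 1.76
          = 6.02*15 + 1.76
          = 92.06 dB

Step 2 — oversampling processing gain:
G = 10*log10(OSR) = 10*log10(64) = 18.06 dB

Step 3 — total:
SQNR_total = 92.06 + 18.06 = 110.12 dB

Base SQNR = 92.06 dB; oversampled SQNR = 110.12 dB


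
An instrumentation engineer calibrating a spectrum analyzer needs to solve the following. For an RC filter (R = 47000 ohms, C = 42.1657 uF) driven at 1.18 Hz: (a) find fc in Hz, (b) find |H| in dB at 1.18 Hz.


Step 1 — cutoff frequency:
fc = 1 / (2*pi*R*C)
C = 42.1657 uF = 4.21657e-05 F
fc = 1 / (2*pi*47000*4.21657e-05)
   = 0.0803088 Hz

Step 2 — magnitude at f = 1.18 Hz:
|H(f)| = 1 / sqrt(1 + (f/fc)^2)
f/fc = 1.18 / 0.0803088 = 14.693284
|H| = 1 / sqrt(1 + 215.892595) = 0.0679012
|H|_dB = 20*log10(0.0679012) = -23.36 dB

fc = 0.0803088 Hz; |H(1.18 Hz)| = -23.36 dB


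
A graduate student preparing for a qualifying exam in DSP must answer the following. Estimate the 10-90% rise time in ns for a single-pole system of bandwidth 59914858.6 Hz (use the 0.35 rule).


Rise time from bandwidth relationship:
tr = 0.35 / BW
   = 0.35 / 59914858.6
   = 5.841622732e-09 s
   = 5.8416 ns

5.8416 ns


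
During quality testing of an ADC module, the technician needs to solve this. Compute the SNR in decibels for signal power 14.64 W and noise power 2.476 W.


SNR in decibels:
SNR = 10 * log10(Ps / Pn)
    = 10 * log10(14.64 / 2.476)
    = 10 * log10(5.9128)
    = 10 * 0.7718
    = 7.72 dB

7.72 dB


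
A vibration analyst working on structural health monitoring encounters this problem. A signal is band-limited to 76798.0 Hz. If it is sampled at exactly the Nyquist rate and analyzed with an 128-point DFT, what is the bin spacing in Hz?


Step 1 — Nyquist sampling rate:
fs = 2 * fmax = 2 * 76798.0 = 153596.0 Hz

Step 2 — DFT bin spacing:
df = fs / N = 153596.0 / 128 = 1199.9688 Hz

1199.9688 Hz


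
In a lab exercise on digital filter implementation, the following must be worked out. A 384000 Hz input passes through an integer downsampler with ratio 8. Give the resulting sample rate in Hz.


Decimation reduces the sample rate:
fs_out = fs_in / M
       = 384000 / 8
       = 48000.0 Hz

48000.0 Hz


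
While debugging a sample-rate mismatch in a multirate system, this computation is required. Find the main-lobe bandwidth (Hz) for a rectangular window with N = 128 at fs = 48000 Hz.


Main lobe width for a rectangular window:
Width = 2 * fs / N
      = 2 * 48000 / 128
      = 96000 / 128
      = 750.0 Hz

750.0 Hz


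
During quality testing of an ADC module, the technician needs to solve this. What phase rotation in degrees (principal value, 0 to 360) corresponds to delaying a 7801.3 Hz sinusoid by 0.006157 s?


Phase shift from frequency and time delay:
phi = 360 * f * t_delay
    = 360 * 7801.3 * 0.006157
    = 17291.74 degrees
    mod 360 = 11.74 degrees

11.74 degrees


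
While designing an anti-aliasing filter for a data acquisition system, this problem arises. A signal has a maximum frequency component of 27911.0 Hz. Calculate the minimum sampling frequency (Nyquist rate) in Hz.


The Nyquist rate is twice the maximum frequency component.
fs_min = 2 * fmax
      = 2 * 27911.0
      = 55822.0 Hz

55822.0


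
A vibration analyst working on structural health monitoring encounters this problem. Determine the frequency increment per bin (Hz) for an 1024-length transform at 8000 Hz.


DFT frequency resolution:
df = fs / N
   = 8000 / 1024
   = 7.8125 Hz

7.8125 Hz


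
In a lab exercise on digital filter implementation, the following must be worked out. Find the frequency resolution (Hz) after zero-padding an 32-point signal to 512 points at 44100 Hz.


Frequency resolution after zero-padding:
N_padded = 32 * 16 = 512
df = fs / N_padded
   = 44100 / 512
   = 86.1328 Hz

86.1328 Hz


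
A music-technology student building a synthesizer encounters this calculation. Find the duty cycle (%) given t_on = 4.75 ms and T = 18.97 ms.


Duty cycle as a percentage:
DC = (t_on / T) * 100
   = (4.75 / 18.97) * 100
   = 0.250395 * 100
   = 25.04 %

25.04 %


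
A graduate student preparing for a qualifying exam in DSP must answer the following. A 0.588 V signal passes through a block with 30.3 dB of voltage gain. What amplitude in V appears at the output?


Output voltage from dB gain:
V_out = V_in * 10^(gain_dB / 20)
      = 0.588 * 10^(30.3 / 20)
      = 0.588 * 32.734069
      = 19.2476 V

19.2476 V


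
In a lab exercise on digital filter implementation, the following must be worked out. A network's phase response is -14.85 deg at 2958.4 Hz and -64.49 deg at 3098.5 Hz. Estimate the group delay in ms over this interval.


Group delay from phase difference:
tau = -d(phi)/d(omega)
d(phi) = -49.64 deg = -0.866381 rad
d(omega) = 2*pi*(3098.5 - 2958.4) = 880.2743 rad/s
tau = -(-0.866381) / 880.2743
    = 0.9842 ms

0.9842 ms


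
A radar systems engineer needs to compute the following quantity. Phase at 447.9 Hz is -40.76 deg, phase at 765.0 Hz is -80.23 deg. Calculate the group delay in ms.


Group delay from phase difference:
tau = -d(phi)/d(omega)
d(phi) = -39.47 deg = -0.688881 rad
d(omega) = 2*pi*(765.0 - 447.9) = 1992.3981 rad/s
tau = -(-0.688881) / 1992.3981
    = 0.3458 ms

0.3458 ms


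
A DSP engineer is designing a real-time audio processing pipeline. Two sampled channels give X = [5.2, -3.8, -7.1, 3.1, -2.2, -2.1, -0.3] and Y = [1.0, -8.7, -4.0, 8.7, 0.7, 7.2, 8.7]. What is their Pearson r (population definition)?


Pearson correlation coefficient (population):
r = cov(X,Y) / (std(X) * std(Y))
Mean X = -1.0286, Mean Y = 1.9429
Cov(X,Y) = 12.621224
Std(X) = 3.843999, Std(Y) = 6.210327
r = 0.5287

0.5287


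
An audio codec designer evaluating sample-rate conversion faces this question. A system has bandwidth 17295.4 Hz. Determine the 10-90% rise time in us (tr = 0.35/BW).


Rise time from bandwidth relationship:
tr = 0.35 / BW
   = 0.35 / 17295.4
   = 2.02365947e-05 s
   = 20.2366 us

20.2366 us


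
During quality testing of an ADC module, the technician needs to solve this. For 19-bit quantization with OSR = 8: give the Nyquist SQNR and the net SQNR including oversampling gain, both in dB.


Step 1 — baseline SQNR at Nyquist:
SQNR_base = 6.02*N + 1.76
          = 6.02*19 + 1.76
          = 116.14 dB

Step 2 — oversampling processing gain:
G = 10*log10(OSR) = 10*log10(8) = 9.03 dB

Step 3 — total:
SQNR_total = 116.14 + 9.03 = 125.17 dB

Base SQNR = 116.14 dB; oversampled SQNR = 125.17 dB


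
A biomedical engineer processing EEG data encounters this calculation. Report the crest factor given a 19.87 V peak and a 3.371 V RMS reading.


Crest factor is the ratio of peak to RMS:
CF = V_peak / V_rms
   = 19.87 / 3.371
   = 5.8944

5.8944


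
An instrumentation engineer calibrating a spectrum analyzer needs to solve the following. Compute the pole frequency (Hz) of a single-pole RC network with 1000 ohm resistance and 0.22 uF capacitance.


Cutoff frequency of a first-order RC filter:
fc = 1 / (2 * pi * R * C)
C = 0.22 uF = 2.2e-07 F
fc = 1 / (2 * pi * 1000 * 2.2e-07)
   = 1 / 0.0013823007675795
   = 723.43156 Hz

723.43156 Hz


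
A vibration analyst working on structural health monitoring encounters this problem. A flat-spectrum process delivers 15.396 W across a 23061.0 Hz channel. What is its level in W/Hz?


Power spectral density:
PSD = P / BW
    = 15.396 / 23061.0
    = 0.00066762 W/Hz

0.00066762 W/Hz


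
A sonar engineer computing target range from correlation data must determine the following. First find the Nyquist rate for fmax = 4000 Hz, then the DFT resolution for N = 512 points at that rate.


Step 1 — Nyquist sampling rate:
fs = 2 * fmax = 2 * 4000 = 8000 Hz

Step 2 — DFT bin spacing:
df = fs / N = 8000 / 512 = 15.625 Hz

15.625 Hz


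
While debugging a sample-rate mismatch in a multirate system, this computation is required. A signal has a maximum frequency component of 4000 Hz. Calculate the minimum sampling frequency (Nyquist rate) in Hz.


The Nyquist rate is twice the maximum frequency component.
fs_min = 2 * fmax
      = 2 * 4000
      = 8000 Hz

8000


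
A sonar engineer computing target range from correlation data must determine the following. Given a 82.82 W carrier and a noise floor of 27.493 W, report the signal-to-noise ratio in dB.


SNR in decibels:
SNR = 10 * log10(Ps / Pn)
    = 10 * log10(82.82 / 27.493)
    = 10 * log10(3.0124)
    = 10 * 0.4789
    = 4.79 dB

4.79 dB


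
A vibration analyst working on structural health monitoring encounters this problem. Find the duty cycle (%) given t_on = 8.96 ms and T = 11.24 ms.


Duty cycle as a percentage:
DC = (t_on / T) * 100
   = (8.96 / 11.24) * 100
   = 0.797153 * 100
   = 79.72 %

79.72 %


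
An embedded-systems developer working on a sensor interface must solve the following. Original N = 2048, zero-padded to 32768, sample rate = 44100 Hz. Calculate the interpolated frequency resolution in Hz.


Frequency resolution after zero-padding:
N_padded = 2048 * 16 = 32768
df = fs / N_padded
   = 44100 / 32768
   = 1.3458 Hz

1.3458 Hz


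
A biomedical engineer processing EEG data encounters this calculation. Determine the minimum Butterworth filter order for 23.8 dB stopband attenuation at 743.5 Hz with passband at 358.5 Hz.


Butterworth filter order formula:
n = log10(10^(A/10) - 1) / (2 * log10(f_stop/f_pass))
10^(23.8/10) - 1 = 238.8833
f_stop/f_pass = 743.5 / 358.5 = 2.0739
n = 3.7535 -> ceil = 4

4


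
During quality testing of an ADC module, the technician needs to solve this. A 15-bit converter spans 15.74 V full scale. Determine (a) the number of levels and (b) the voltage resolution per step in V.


Step 1 — number of quantization levels:
L = 2^N = 2^15 = 32768

Step 2 — LSB step size:
delta = Vfs / L
      = 15.74 / 32768
      = 0.00048035 V

Levels = 32768; step size = 0.00048035 V


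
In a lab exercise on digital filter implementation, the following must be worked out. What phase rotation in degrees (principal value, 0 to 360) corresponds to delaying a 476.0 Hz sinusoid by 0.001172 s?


Phase shift from frequency and time delay:
phi = 360 * f * t_delay
    = 360 * 476.0 * 0.001172
    = 200.83 degrees
    mod 360 = 200.83 degrees

200.83 degrees


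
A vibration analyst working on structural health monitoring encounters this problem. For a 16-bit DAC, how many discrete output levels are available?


Number of quantization levels = 2^N
= 2^16
= 65536

65536


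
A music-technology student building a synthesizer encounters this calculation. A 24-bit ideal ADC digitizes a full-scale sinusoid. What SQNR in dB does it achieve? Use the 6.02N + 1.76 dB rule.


Theoretical SNR for a full-scale sinusoid:
SNR = 6.02 * N + 1.76
    = 6.02 * 24 + 1.76
    = 144.48 + 1.76
    = 146.24 dB

146.24 dB


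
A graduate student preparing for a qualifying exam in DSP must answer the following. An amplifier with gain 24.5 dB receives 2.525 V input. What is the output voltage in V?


Output voltage from dB gain:
V_out = V_in * 10^(gain_dB / 20)
      = 2.525 * 10^(24.5 / 20)
      = 2.525 * 16.78804
      = 42.3898 V

42.3898 V


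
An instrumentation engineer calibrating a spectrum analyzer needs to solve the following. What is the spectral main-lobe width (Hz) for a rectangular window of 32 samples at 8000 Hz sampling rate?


Main lobe width for a rectangular window:
Width = 2 * fs / N
      = 2 * 8000 / 32
      = 16000 / 32
      = 500.0 Hz

500.0 Hz


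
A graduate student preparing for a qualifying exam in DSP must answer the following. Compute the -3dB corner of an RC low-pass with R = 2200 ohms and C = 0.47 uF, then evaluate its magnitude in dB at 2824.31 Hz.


Step 1 — cutoff frequency:
fc = 1 / (2*pi*R*C)
C = 0.47 uF = 4.7e-07 F
fc = 1 / (2*pi*2200*4.7e-07)
   = 153.922 Hz

Step 2 — magnitude at f = 2824.31 Hz:
|H(f)| = 1 / sqrt(1 + (f/fc)^2)
f/fc = 2824.31 / 153.922 = 18.348969
|H| = 1 / sqrt(1 + 336.684663) = 0.0544182
|H|_dB = 20*log10(0.0544182) = -25.29 dB

fc = 153.922 Hz; |H(2824.31 Hz)| = -25.29 dB


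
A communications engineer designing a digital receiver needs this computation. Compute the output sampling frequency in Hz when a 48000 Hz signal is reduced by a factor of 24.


Decimation reduces the sample rate:
fs_out = fs_in / M
       = 48000 / 24
       = 2000.0 Hz

2000.0 Hz


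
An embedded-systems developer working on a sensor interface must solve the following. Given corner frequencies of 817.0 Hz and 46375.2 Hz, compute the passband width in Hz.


Bandwidth is the difference of -3dB frequencies:
BW = f_high - f_low
   = 46375.2 - 817.0
   = 45558.2 Hz

45558.2 Hz


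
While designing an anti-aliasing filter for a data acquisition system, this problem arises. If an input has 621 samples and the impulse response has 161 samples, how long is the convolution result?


Linear convolution output length:
L = N + M - 1
  = 621 + 161 - 1
  = 781 samples

781


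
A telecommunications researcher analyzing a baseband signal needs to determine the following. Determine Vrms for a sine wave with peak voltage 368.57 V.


RMS voltage for a sinusoidal waveform:
V_rms = V_peak / sqrt(2)
      = 368.57 / 1.414214
      = 260.618 V

260.618 V


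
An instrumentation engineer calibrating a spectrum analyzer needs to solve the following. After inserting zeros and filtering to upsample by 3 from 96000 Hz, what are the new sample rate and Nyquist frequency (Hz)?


Step 1 — output sample rate after interpolation by L:
fs_out = L * fs_in = 3 * 96000 = 288000 Hz

Step 2 — Nyquist frequency of the output stream:
f_Nyq = fs_out / 2 = 288000 / 2 = 144000.0 Hz

fs_out = 288000 Hz; f_Nyquist = 144000.0 Hz


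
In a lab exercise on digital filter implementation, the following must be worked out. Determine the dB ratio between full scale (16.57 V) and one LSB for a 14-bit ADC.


Dynamic range from full-scale to LSB:
V_min = V_max / 2^bits = 16.57 / 2^14
DR = 20 * log10(V_max / V_min)
   = 20 * log10(2^14)
   = 20 * 14 * log10(2)
   = 84.29 dB

84.29 dB


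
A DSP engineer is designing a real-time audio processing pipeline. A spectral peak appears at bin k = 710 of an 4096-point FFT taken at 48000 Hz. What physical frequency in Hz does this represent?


Frequency of DFT bin k:
f_k = k * fs / N
    = 710 * 48000 / 4096
    = 34080000 / 4096
    = 8320.312 Hz

8320.312 Hz


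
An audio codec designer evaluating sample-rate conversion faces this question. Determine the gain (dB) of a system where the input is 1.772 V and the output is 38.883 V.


Voltage gain in dB:
G = 20 * log10(Vout / Vin)
  = 20 * log10(38.883 / 1.772)
  = 20 * log10(21.943002)
  = 20 * 1.341296
  = 26.83 dB

26.83 dB


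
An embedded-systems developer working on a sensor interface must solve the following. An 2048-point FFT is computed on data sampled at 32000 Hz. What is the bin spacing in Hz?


DFT frequency resolution:
df = fs / N
   = 32000 / 2048
   = 15.625 Hz

15.625 Hz


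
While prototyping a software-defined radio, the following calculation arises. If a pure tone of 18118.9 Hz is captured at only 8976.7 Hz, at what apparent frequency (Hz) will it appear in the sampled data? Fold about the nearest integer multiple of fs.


Compute the nearest integer multiple of fs to the signal:
n = round(18118.9 / 8976.7) = 2
f_alias = |18118.9 - 2 * 8976.7|
        = |18118.9 - 17953.4|
        = 165.5 Hz

165.5


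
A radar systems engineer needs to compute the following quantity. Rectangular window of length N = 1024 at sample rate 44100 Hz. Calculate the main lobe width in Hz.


Main lobe width for a rectangular window:
Width = 2 * fs / N
      = 2 * 44100 / 1024
      = 88200 / 1024
      = 86.133 Hz

86.133 Hz


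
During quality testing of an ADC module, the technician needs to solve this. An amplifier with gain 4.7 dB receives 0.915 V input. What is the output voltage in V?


Output voltage from dB gain:
V_out = V_in * 10^(gain_dB / 20)
      = 0.915 * 10^(4.7 / 20)
      = 0.915 * 1.717908
      = 1.5719 V

1.5719 V


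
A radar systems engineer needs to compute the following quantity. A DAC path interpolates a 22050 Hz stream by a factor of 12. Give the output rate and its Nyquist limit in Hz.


Step 1 — output sample rate after interpolation by L:
fs_out = L * fs_in = 12 * 22050 = 264600 Hz

Step 2 — Nyquist frequency of the output stream:
f_Nyq = fs_out / 2 = 264600 / 2 = 132300.0 Hz

fs_out = 264600 Hz; f_Nyquist = 132300.0 Hz


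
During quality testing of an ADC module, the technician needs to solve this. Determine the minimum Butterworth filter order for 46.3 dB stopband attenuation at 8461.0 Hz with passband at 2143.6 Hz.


Butterworth filter order formula:
n = log10(10^(A/10) - 1) / (2 * log10(f_stop/f_pass))
10^(46.3/10) - 1 = 42656.9519
f_stop/f_pass = 8461.0 / 2143.6 = 3.9471
n = 3.8824 -> ceil = 4

4


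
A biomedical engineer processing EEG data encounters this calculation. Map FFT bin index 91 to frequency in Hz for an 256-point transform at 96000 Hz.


Frequency of DFT bin k:
f_k = k * fs / N
    = 91 * 96000 / 256
    = 8736000 / 256
    = 34125.0 Hz

34125.0 Hz


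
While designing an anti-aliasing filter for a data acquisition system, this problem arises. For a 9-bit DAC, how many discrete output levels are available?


Number of quantization levels = 2^N
= 2^9
= 512

512


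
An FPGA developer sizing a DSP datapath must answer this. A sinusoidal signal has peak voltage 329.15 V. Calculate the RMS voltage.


RMS voltage for a sinusoidal waveform:
V_rms = V_peak / sqrt(2)
      = 329.15 / 1.414214
      = 232.744 V

232.744 V


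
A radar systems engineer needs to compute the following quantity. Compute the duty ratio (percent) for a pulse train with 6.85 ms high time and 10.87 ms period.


Duty cycle as a percentage:
DC = (t_on / T) * 100
   = (6.85 / 10.87) * 100
   = 0.630175 * 100
   = 63.02 %

63.02 %


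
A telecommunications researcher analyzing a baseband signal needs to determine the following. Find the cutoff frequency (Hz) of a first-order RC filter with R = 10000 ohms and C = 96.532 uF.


Cutoff frequency of a first-order RC filter:
fc = 1 / (2 * pi * R * C)
C = 96.532 uF = 9.6532e-05 F
fc = 1 / (2 * pi * 10000 * 9.6532e-05)
   = 1 / 6.0652844407266
   = 0.164873 Hz

0.164873 Hz


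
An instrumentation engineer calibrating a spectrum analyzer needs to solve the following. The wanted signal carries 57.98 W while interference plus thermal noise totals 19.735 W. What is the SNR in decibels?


SNR in decibels:
SNR = 10 * log10(Ps / Pn)
    = 10 * log10(57.98 / 19.735)
    = 10 * log10(2.9379)
    = 10 * 0.468
    = 4.68 dB

4.68 dB


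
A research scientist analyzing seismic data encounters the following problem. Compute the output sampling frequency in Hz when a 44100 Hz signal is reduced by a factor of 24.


Decimation reduces the sample rate:
fs_out = fs_in / M
       = 44100 / 24
       = 1837.5 Hz

1837.5 Hz


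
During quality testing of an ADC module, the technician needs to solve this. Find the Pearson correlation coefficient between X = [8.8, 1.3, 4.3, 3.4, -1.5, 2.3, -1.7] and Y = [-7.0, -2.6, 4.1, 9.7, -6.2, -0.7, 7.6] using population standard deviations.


Pearson correlation coefficient (population):
r = cov(X,Y) / (std(X) * std(Y))
Mean X = 2.4143, Mean Y = 0.7
Cov(X,Y) = -4.49
Std(X) = 3.355349, Std(Y) = 6.093556
r = -0.2196

-0.2196


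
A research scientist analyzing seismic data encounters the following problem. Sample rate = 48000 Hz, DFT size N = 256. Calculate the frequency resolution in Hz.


DFT frequency resolution:
df = fs / N
   = 48000 / 256
   = 187.5 Hz

187.5 Hz


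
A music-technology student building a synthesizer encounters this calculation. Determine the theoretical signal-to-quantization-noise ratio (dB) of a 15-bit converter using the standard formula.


Theoretical SNR for a full-scale sinusoid:
SNR = 6.02 * N + 1.76
    = 6.02 * 15 + 1.76
    = 90.3 + 1.76
    = 92.06 dB

92.06 dB


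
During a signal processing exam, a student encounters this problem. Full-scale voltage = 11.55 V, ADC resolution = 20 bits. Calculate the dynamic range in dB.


Dynamic range from full-scale to LSB:
V_min = V_max / 2^bits = 11.55 / 2^20
DR = 20 * log10(V_max / V_min)
   = 20 * log10(2^20)
   = 20 * 20 * log10(2)
   = 120.41 dB

120.41 dB


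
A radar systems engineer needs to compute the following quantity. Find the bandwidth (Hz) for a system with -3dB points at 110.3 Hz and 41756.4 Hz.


Bandwidth is the difference of -3dB frequencies:
BW = f_high - f_low
   = 41756.4 - 110.3
   = 41646.1 Hz

41646.1 Hz


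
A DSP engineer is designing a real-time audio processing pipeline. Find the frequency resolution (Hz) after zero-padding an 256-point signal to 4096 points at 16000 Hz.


Frequency resolution after zero-padding:
N_padded = 256 * 16 = 4096
df = fs / N_padded
   = 16000 / 4096
   = 3.9062 Hz

3.9062 Hz


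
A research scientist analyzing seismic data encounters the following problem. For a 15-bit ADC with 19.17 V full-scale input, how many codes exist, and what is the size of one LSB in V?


Step 1 — number of quantization levels:
L = 2^N = 2^15 = 32768

Step 2 — LSB step size:
delta = Vfs / L
      = 19.17 / 32768
      = 0.00058502 V

Levels = 32768; step size = 0.00058502 V


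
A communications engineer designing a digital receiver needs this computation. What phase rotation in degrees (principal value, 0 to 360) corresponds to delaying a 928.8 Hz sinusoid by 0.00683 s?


Phase shift from frequency and time delay:
phi = 360 * f * t_delay
    = 360 * 928.8 * 0.00683
    = 2283.73 degrees
    mod 360 = 123.73 degrees

123.73 degrees


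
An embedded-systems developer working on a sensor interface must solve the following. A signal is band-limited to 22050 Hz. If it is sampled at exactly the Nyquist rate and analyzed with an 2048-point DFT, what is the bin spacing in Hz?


Step 1 — Nyquist sampling rate:
fs = 2 * fmax = 2 * 22050 = 44100 Hz

Step 2 — DFT bin spacing:
df = fs / N = 44100 / 2048 = 21.5332 Hz

21.5332 Hz


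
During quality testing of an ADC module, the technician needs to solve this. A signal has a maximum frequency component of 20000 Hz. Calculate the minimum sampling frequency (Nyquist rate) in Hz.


The Nyquist rate is twice the maximum frequency component.
fs_min = 2 * fmax
      = 2 * 20000
      = 40000 Hz

40000


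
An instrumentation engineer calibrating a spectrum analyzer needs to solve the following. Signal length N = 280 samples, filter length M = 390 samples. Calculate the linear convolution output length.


Linear convolution output length:
L = N + M - 1
  = 280 + 390 - 1
  = 669 samples

669


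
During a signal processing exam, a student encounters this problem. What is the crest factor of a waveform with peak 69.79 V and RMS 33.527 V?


Crest factor is the ratio of peak to RMS:
CF = V_peak / V_rms
   = 69.79 / 33.527
   = 2.0816

2.0816


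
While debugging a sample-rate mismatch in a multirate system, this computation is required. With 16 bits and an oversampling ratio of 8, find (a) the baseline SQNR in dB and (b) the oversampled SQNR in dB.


Step 1 — baseline SQNR at Nyquist:
SQNR_base = 6.02*N + 1.76
          = 6.02*16 + 1.76
          = 98.08 dB

Step 2 — oversampling processing gain:
G = 10*log10(OSR) = 10*log10(8) = 9.03 dB

Step 3 — total:
SQNR_total = 98.08 + 9.03 = 107.11 dB

Base SQNR = 98.08 dB; oversampled SQNR = 107.11 dB


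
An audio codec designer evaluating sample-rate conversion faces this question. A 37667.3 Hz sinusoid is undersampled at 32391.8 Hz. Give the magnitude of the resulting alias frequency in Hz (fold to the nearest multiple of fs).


Compute the nearest integer multiple of fs to the signal:
n = round(37667.3 / 32391.8) = 1
f_alias = |37667.3 - 1 * 32391.8|
        = |37667.3 - 32391.8|
        = 5275.5 Hz

5275.5


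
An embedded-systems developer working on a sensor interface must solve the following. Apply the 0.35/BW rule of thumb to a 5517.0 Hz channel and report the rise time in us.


Rise time from bandwidth relationship:
tr = 0.35 / BW
   = 0.35 / 5517.0
   = 6.344027551e-05 s
   = 63.4403 us

63.4403 us


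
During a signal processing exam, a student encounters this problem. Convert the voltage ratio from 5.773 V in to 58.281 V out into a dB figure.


Voltage gain in dB:
G = 20 * log10(Vout / Vin)
  = 20 * log10(58.281 / 5.773)
  = 20 * log10(10.095444)
  = 20 * 1.004125
  = 20.08 dB

20.08 dB


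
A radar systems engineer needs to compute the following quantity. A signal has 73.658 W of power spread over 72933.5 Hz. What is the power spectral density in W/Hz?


Power spectral density:
PSD = P / BW
    = 73.658 / 72933.5
    = 0.00100993 W/Hz

0.00100993 W/Hz


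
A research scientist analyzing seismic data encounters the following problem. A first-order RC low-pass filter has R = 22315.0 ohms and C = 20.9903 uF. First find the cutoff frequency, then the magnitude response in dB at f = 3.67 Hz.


Step 1 — cutoff frequency:
fc = 1 / (2*pi*R*C)
C = 20.9903 uF = 2.09903e-05 F
fc = 1 / (2*pi*22315.0*2.09903e-05)
   = 0.339785 Hz

Step 2 — magnitude at f = 3.67 Hz:
|H(f)| = 1 / sqrt(1 + (f/fc)^2)
f/fc = 3.67 / 0.339785 = 10.800948
|H| = 1 / sqrt(1 + 116.660478) = 0.0921902
|H|_dB = 20*log10(0.0921902) = -20.71 dB

fc = 0.339785 Hz; |H(3.67 Hz)| = -20.71 dB


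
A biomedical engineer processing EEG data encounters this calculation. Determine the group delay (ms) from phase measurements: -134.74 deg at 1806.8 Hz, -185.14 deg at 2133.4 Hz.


Group delay from phase difference:
tau = -d(phi)/d(omega)
d(phi) = -50.4 deg = -0.879646 rad
d(omega) = 2*pi*(2133.4 - 1806.8) = 2052.0883 rad/s
tau = -(-0.879646) / 2052.0883
    = 0.4287 ms

0.4287 ms


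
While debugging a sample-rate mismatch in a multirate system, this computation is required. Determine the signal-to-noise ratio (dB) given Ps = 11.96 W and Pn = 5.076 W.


SNR in decibels:
SNR = 10 * log10(Ps / Pn)
    = 10 * log10(11.96 / 5.076)
    = 10 * log10(2.3562)
    = 10 * 0.3722
    = 3.72 dB

3.72 dB


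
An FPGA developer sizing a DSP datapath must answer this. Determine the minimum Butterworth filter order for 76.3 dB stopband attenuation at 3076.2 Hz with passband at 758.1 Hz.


Butterworth filter order formula:
n = log10(10^(A/10) - 1) / (2 * log10(f_stop/f_pass))
10^(76.3/10) - 1 = 42657950.8802
f_stop/f_pass = 3076.2 / 758.1 = 4.0578
n = 6.2717 -> ceil = 7

7


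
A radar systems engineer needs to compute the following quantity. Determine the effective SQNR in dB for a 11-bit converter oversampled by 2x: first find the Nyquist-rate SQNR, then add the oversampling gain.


Step 1 — baseline SQNR at Nyquist:
SQNR_base = 6.02*N + 1.76
          = 6.02*11 + 1.76
          = 67.98 dB

Step 2 — oversampling processing gain:
G = 10*log10(OSR) = 10*log10(2) = 3.01 dB

Step 3 — total:
SQNR_total = 67.98 + 3.01 = 70.99 dB

Base SQNR = 67.98 dB; oversampled SQNR = 70.99 dB
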